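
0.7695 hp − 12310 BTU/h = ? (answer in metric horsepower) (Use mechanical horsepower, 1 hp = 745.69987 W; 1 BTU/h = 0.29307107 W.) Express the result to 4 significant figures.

-4.125 PS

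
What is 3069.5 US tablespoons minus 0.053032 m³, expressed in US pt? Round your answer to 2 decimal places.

3069.5 US tbsp = 95.921875 US pt and 0.053032 m³ = 112.07658 US pt.
95.921875 − 112.07658 ≈ -16.15 US pt.

-16.15 US pt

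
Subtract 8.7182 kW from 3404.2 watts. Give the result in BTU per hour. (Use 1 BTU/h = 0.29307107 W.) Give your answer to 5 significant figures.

-18132 BTU per hour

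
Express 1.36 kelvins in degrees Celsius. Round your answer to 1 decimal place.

-271.8 °C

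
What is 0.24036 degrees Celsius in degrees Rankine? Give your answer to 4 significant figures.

492.1 degrees Rankine

°R = (°C + 273.15) × 9/5.
Applying the formula gives 492.1 °R.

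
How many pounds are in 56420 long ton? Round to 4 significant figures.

1.264e+8 lb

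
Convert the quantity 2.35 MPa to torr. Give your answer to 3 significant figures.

17600 torr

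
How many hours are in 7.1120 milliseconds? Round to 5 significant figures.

1 millisecond = 2.77778 × 10^-7 h.
So 7.1120 × 2.77778 × 10^-7 ≈ 1.9756 × 10^-6 h.

1.9756 × 10^-6 h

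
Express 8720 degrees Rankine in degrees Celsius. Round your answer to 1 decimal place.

°R = (°C + 273.15) × 9/5.
Applying the formula gives 4571.3 °C.

4571.3 °C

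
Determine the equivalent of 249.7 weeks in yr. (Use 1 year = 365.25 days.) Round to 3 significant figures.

1 week = 0.0191650 years.
Thus 249.7 × 0.0191650 ≈ 4.79 yr.

4.79 years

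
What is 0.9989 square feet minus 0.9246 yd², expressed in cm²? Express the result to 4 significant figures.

-6803 cm²

0.9989 ft² = 928.008 cm² and 0.9246 yd² = 7730.83 cm².
928.008 − 7730.83 ≈ -6803 cm².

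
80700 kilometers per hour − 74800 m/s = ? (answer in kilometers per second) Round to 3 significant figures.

-52.4 kilometers per second

80700 km/h = 22.4167 km/s and 74800 m/s = 74.8000 km/s.
22.4167 − 74.8000 ≈ -52.4 km/s.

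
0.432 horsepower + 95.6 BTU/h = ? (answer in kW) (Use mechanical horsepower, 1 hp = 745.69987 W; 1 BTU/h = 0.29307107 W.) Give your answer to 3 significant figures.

0.432 hp = 0.322142 kW and 95.6 BTU/h = 0.0280176 kW.
0.322142 + 0.0280176 ≈ 0.350 kW.

0.350 kilowatts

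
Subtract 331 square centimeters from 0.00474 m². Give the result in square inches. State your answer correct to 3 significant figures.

0.00474 m² = 7.34701 in² and 331 cm² = 51.3051 in².
7.34701 − 51.3051 ≈ -44.0 in².

-44.0 square inches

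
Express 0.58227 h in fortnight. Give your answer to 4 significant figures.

1 h = 0.00297619 fortnights.
0.58227 × 0.00297619 ≈ 0.001733 fortnight.

0.001733 fortnights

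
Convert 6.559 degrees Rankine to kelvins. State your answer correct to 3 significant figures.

3.64 kelvins

°R = K × 9/5.
Applying the formula gives 3.64 K.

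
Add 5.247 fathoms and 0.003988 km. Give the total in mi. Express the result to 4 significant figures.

0.008441 mi

5.247 fathom = 0.00596250 mi and 0.003988 km = 0.00247803 mi.
0.00596250 + 0.00247803 ≈ 0.008441 mi.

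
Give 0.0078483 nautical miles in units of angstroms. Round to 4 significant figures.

1.454e+11 angstroms

1 nautical mile = 1.85200e+13 Å.
0.0078483 × 1.85200e+13 ≈ 1.454e+11 Å.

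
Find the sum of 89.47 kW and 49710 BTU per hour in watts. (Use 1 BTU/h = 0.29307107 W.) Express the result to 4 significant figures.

104000 watts

89.47 kW = 89470.0 W and 49710 BTU/h = 14568.6 W.
89470.0 + 14568.6 ≈ 104000 W.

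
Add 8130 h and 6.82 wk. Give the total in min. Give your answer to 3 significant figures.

8130 h = 487800 min and 6.82 wk = 68745.6 min.
487800 + 68745.6 ≈ 557000 min.

557000 minutes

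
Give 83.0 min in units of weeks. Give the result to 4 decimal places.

0.0082 wk

1 minute = 9.92063e-5 weeks.
Thus 83.0 × 9.92063e-5 ≈ 0.0082 wk.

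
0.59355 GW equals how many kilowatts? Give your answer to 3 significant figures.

594000 kW

1 GW = 1.00000e+6 kilowatts.
0.59355 × 1.00000e+6 ≈ 594000 kW.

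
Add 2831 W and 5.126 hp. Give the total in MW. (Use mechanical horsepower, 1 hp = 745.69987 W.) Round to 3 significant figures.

0.00665 MW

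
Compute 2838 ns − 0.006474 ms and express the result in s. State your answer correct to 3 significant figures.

-3.64e-6 seconds

2838 ns = 2.83800e-6 s and 0.006474 ms = 6.47400e-6 s.
2.83800e-6 − 6.47400e-6 ≈ -3.64e-6 s.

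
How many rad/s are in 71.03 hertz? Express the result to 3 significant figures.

446 radians per second

1 Hz = 6.28319 rad/s.
Then 71.03 × 6.28319 ≈ 446 rad/s.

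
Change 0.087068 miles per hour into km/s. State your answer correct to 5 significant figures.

1 mph = 0.000447040 km/s.
So 0.087068 × 0.000447040 ≈ 3.8923e-5 km/s.

3.8923e-5 km/s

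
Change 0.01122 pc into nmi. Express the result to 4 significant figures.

1.869e+11 nautical miles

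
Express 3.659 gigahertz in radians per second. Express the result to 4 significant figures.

2.299 × 10^10 rad/s

1 gigahertz = 6.28319 × 10^9 radians per second.
3.659 × 6.28319 × 10^9 ≈ 2.299 × 10^10 rad/s.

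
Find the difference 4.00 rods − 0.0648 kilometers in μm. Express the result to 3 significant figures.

4.00 rod = 2.01168e+7 μm and 0.0648 km = 6.48000e+7 μm.
2.01168e+7 − 6.48000e+7 ≈ -4.47e+7 μm.

-4.47e+7 micrometers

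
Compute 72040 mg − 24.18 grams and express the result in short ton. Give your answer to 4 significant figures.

5.276e-5 short ton

72040 mg = 7.94105e-5 short ton and 24.18 g = 2.66539e-5 short ton.
7.94105e-5 − 2.66539e-5 ≈ 5.276e-5 short ton.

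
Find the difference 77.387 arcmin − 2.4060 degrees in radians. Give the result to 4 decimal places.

-0.0195 rad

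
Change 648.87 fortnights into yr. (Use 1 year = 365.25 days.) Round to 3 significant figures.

1 fortnight = 0.0383299 yr.
Thus 648.87 × 0.0383299 ≈ 24.9 yr.

24.9 yr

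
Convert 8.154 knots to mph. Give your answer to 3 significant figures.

1 knot = 1.15078 miles per hour.
8.154 × 1.15078 ≈ 9.38 mph.

9.38 mph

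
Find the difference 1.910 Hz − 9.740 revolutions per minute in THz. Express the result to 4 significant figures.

1.748e-12 terahertz

1.910 Hz = 1.91000e-12 THz and 9.740 rpm = 1.62333e-13 THz.
1.91000e-12 − 1.62333e-13 ≈ 1.748e-12 THz.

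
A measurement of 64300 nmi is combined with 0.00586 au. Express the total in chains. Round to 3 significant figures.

64300 nmi = 5.91961e+6 chain and 0.00586 au = 4.35777e+7 chain.
5.91961e+6 + 4.35777e+7 ≈ 4.95e+7 chain.

4.95e+7 chain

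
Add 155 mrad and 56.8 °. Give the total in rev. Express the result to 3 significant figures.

0.182 revolutions

155 mrad = 0.0246690 rev and 56.8 ° = 0.157778 rev.
0.0246690 + 0.157778 ≈ 0.182 rev.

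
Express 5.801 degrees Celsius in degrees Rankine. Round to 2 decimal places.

°R = (°C + 273.15) × 9/5.
Applying the formula gives 502.11 °R.

502.11 °R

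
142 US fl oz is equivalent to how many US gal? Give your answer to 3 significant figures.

1.11 US gallons

1 US fl oz = 0.00781250 US gallons.
So 142 × 0.00781250 ≈ 1.11 US gal.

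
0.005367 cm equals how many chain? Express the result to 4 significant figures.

1 cm = 0.000497097 chain.
Thus 0.005367 × 0.000497097 ≈ 2.668e-6 chain.

2.668e-6 chains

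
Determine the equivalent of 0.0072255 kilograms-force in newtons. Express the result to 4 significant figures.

0.07086 newtons

1 kilogram-force = 9.80665 newtons.
Then 0.0072255 × 9.80665 ≈ 0.07086 N.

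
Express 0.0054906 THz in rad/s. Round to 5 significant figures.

3.4498 × 10^10 rad/s

1 THz = 6.28319 × 10^12 rad/s.
Then 0.0054906 × 6.28319 × 10^12 ≈ 3.4498 × 10^10 rad/s.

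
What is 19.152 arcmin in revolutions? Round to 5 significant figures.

1 arcmin = 4.62963 × 10^-5 rev.
Thus 19.152 × 4.62963 × 10^-5 ≈ 0.00088667 rev.

0.00088667 revolutions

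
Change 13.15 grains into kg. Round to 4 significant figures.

0.0008521 kilograms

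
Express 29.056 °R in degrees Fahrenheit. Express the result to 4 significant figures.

-430.6 °F

°R = °F + 459.67.
Applying the formula gives -430.6 °F.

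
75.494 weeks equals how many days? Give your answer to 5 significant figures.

528.46 d

1 week = 7.00000 days.
So 75.494 × 7.00000 ≈ 528.46 d.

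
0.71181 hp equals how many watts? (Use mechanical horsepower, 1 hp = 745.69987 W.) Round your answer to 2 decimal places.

530.80 W

1 hp = 745.700 W.
So 0.71181 × 745.700 ≈ 530.80 W.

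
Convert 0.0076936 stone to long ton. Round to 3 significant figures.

1 st = 0.00625000 long tons.
Thus 0.0076936 × 0.00625000 ≈ 4.81 × 10^-5 long ton.

4.81 × 10^-5 long ton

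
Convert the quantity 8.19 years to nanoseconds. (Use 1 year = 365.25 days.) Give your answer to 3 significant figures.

2.58 × 10^17 nanoseconds

1 year = 3.15576 × 10^16 ns.
Then 8.19 × 3.15576 × 10^16 ≈ 2.58 × 10^17 ns.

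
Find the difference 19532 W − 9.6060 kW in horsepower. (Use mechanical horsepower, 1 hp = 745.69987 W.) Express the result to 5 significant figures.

19532 W = 26.1928 hp and 9.6060 kW = 12.8819 hp.
26.1928 − 12.8819 ≈ 13.311 hp.

13.311 horsepower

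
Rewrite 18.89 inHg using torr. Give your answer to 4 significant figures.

1 inHg = 25.4000 torr.
Thus 18.89 × 25.4000 ≈ 479.8 torr.

479.8 torr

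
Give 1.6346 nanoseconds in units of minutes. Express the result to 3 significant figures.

1 nanosecond = 1.66667 × 10^-11 min.
Thus 1.6346 × 1.66667 × 10^-11 ≈ 2.72 × 10^-11 min.

2.72 × 10^-11 minutes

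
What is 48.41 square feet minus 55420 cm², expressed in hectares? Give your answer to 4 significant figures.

-0.0001045 hectares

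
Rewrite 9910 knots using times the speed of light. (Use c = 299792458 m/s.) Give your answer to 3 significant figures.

1.70 × 10^-5 c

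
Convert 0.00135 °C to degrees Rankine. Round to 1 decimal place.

491.7 °R

°R = (°C + 273.15) × 9/5.
Applying the formula gives 491.7 °R.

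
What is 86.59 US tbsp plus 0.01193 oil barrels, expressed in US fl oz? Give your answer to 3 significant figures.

107 US fluid ounces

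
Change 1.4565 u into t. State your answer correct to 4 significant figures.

2.419e-30 t

1 atomic mass unit = 1.66054e-30 t.
Then 1.4565 × 1.66054e-30 ≈ 2.419e-30 t.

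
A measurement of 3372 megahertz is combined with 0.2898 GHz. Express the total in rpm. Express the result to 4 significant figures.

3372 MHz = 2.02320e+11 rpm and 0.2898 GHz = 1.73880e+10 rpm.
2.02320e+11 + 1.73880e+10 ≈ 2.197e+11 rpm.

2.197e+11 rpm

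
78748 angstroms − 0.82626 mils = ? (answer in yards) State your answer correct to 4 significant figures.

78748 Å = 8.61199 × 10^-6 yd and 0.82626 mil = 2.29517 × 10^-5 yd.
8.61199 × 10^-6 − 2.29517 × 10^-5 ≈ -1.434 × 10^-5 yd.

-1.434 × 10^-5 yards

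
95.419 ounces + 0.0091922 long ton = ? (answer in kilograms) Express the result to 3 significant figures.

12.0 kg

95.419 oz = 2.70508 kg and 0.0091922 long ton = 9.33971 kg.
2.70508 + 9.33971 ≈ 12.0 kg.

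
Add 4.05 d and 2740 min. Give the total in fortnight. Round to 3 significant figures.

0.425 fortnight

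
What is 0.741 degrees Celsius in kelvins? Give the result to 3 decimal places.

273.891 K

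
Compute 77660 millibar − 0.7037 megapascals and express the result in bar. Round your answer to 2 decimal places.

70.62 bar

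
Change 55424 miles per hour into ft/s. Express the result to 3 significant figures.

1 mph = 1.46667 ft/s.
Then 55424 × 1.46667 ≈ 81300 ft/s.

81300 ft/s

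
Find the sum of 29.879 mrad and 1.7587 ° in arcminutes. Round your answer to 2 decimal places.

208.24 arcmin

29.879 mrad = 102.716 arcmin and 1.7587 ° = 105.522 arcmin.
102.716 + 105.522 ≈ 208.24 arcmin.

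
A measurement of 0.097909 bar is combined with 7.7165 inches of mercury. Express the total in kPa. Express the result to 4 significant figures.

0.097909 bar = 9.79090 kPa and 7.7165 inHg = 26.1311 kPa.
9.79090 + 26.1311 ≈ 35.92 kPa.

35.92 kPa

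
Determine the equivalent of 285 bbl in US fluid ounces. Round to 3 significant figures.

1.53 × 10^6 US fl oz

1 bbl = 5376.00 US fl oz.
Then 285 × 5376.00 ≈ 1.53 × 10^6 US fl oz.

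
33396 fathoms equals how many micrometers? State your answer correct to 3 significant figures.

6.11e+10 μm

1 fathom = 1.82880e+6 μm.
33396 × 1.82880e+6 ≈ 6.11e+10 μm.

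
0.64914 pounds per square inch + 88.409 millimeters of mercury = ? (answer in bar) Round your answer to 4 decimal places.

0.1626 bar

0.64914 psi = 0.0447566 bar and 88.409 mmHg = 0.117869 bar.
0.0447566 + 0.117869 ≈ 0.1626 bar.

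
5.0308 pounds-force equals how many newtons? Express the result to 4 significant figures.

22.38 newtons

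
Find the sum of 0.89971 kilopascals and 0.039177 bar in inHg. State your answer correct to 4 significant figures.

0.89971 kPa = 0.265684 inHg and 0.039177 bar = 1.15690 inHg.
0.265684 + 1.15690 ≈ 1.423 inHg.

1.423 inHg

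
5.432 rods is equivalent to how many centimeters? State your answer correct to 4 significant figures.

2732 cm

1 rod = 502.920 cm.
So 5.432 × 502.920 ≈ 2732 cm.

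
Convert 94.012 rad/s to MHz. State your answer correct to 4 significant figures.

1.496 × 10^-5 megahertz

1 rad/s = 1.59155 × 10^-7 MHz.
So 94.012 × 1.59155 × 10^-7 ≈ 1.496 × 10^-5 MHz.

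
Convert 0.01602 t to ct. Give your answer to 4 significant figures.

1 metric ton = 5.00000e+6 ct.
Then 0.01602 × 5.00000e+6 ≈ 80100 ct.

80100 ct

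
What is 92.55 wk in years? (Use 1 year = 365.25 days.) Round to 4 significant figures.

1 wk = 0.0191650 yr.
92.55 × 0.0191650 ≈ 1.774 yr.

1.774 yr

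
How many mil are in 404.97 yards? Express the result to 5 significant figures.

1.4579 × 10^7 mil

1 yard = 36000.0 mils.
404.97 × 36000.0 ≈ 1.4579 × 10^7 mil.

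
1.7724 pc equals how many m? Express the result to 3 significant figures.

1 pc = 3.08568 × 10^16 m.
Then 1.7724 × 3.08568 × 10^16 ≈ 5.47 × 10^16 m.

5.47 × 10^16 m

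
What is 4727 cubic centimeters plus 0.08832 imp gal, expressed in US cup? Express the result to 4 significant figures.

21.68 US cup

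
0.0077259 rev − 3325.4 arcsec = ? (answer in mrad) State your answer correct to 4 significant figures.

0.0077259 rev = 48.5433 mrad and 3325.4 arcsec = 16.1220 mrad.
48.5433 − 16.1220 ≈ 32.42 mrad.

32.42 milliradians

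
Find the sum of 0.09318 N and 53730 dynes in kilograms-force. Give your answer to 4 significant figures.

0.09318 N = 0.00950172 kgf and 53730 dyn = 0.0547894 kgf.
0.00950172 + 0.0547894 ≈ 0.06429 kgf.

0.06429 kgf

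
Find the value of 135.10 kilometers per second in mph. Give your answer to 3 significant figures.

302000 miles per hour

1 kilometer per second = 2236.94 mph.
Thus 135.10 × 2236.94 ≈ 302000 mph.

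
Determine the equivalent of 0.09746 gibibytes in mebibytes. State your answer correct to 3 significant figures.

1 gibibyte = 1024.00 mebibytes.
0.09746 × 1024.00 ≈ 99.8 MiB.

99.8 MiB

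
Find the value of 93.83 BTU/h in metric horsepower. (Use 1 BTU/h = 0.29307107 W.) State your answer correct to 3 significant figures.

1 BTU/h = 0.000398466 PS.
Then 93.83 × 0.000398466 ≈ 0.0374 PS.

0.0374 PS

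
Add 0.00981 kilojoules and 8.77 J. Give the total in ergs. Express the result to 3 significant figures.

0.00981 kJ = 9.81000 × 10^7 erg and 8.77 J = 8.77000 × 10^7 erg.
9.81000 × 10^7 + 8.77000 × 10^7 ≈ 1.86 × 10^8 erg.

1.86 × 10^8 erg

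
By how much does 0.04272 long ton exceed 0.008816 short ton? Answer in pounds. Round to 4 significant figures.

0.04272 long ton = 95.6928 lb and 0.008816 short ton = 17.6320 lb.
95.6928 − 17.6320 ≈ 78.06 lb.

78.06 lb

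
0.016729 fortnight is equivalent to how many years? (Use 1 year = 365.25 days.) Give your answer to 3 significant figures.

0.000641 yr

1 fortnight = 0.0383299 yr.
Then 0.016729 × 0.0383299 ≈ 0.000641 yr.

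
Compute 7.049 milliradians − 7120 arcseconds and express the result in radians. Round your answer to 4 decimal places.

7.049 mrad = 0.00704900 rad and 7120 arcsec = 0.0345187 rad.
0.00704900 − 0.0345187 ≈ -0.0275 rad.

-0.0275 radians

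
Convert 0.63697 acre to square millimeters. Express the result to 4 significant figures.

2.578e+9 mm²

1 acre = 4.04686e+9 square millimeters.
0.63697 × 4.04686e+9 ≈ 2.578e+9 mm².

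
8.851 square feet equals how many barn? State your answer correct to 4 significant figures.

1 square foot = 9.29030e+26 barn.
So 8.851 × 9.29030e+26 ≈ 8.223e+27 barn.

8.223e+27 barns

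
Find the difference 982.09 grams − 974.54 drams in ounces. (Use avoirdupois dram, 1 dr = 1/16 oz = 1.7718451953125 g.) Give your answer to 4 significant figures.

-26.27 ounces

982.09 g = 34.64221 oz and 974.54 dr = 60.90875 oz.
34.64221 − 60.90875 ≈ -26.27 oz.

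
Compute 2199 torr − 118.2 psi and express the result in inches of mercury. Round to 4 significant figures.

2199 torr = 86.5748 inHg and 118.2 psi = 240.658 inHg.
86.5748 − 240.658 ≈ -154.1 inHg.

-154.1 inHg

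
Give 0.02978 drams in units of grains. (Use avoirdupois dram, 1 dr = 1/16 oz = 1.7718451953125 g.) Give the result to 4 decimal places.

0.8143 grains

1 dram = 27.34375 gr.
So 0.02978 × 27.34375 ≈ 0.8143 gr.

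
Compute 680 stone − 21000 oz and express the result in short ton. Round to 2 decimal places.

680 st = 4.76000 short ton and 21000 oz = 0.656250 short ton.
4.76000 − 0.656250 ≈ 4.10 short ton.

4.10 short ton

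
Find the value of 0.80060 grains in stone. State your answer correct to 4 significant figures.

1 gr = 1.02041e-5 stone.
So 0.80060 × 1.02041e-5 ≈ 8.169e-6 st.

8.169e-6 st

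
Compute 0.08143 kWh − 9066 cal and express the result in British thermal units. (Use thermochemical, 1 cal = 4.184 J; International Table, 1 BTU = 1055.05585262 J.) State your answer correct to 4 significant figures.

241.9 British thermal units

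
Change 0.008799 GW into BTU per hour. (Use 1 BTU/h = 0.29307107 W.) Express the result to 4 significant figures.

3.002 × 10^7 BTU per hour

1 GW = 3.41214 × 10^9 BTU/h.
Thus 0.008799 × 3.41214 × 10^9 ≈ 3.002 × 10^7 BTU/h.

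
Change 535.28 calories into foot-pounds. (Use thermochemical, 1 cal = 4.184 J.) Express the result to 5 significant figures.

1651.9 ft·lbf

1 cal = 3.08596 ft·lbf.
Thus 535.28 × 3.08596 ≈ 1651.9 ft·lbf.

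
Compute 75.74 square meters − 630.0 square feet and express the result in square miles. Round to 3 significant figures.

75.74 m² = 2.92434e-5 mi² and 630.0 ft² = 2.25981e-5 mi².
2.92434e-5 − 2.25981e-5 ≈ 6.65e-6 mi².

6.65e-6 mi²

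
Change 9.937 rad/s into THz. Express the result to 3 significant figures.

1 radian per second = 1.59155e-13 terahertz.
Then 9.937 × 1.59155e-13 ≈ 1.58e-12 THz.

1.58e-12 THz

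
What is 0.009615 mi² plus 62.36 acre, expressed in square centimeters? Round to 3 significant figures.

0.009615 mi² = 2.49027 × 10^8 cm² and 62.36 acre = 2.52362 × 10^9 cm².
2.49027 × 10^8 + 2.52362 × 10^9 ≈ 2.77 × 10^9 cm².

2.77 × 10^9 square centimeters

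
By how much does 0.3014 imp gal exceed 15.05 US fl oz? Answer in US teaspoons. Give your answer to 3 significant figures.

188 US teaspoons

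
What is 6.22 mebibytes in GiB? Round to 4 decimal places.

0.0061 GiB

1 MiB = 0.0009765625 gibibytes.
Thus 6.22 × 0.0009765625 ≈ 0.0061 GiB.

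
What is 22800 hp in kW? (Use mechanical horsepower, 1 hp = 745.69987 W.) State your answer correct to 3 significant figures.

17000 kW

1 hp = 0.745700 kW.
So 22800 × 0.745700 ≈ 17000 kW.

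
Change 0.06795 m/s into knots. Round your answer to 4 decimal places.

1 meter per second = 1.94384 knots.
0.06795 × 1.94384 ≈ 0.1321 kn.

0.1321 knots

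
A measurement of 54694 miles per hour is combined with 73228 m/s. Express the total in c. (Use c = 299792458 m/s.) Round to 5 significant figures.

54694 mph = 8.15578e-5 c and 73228 m/s = 0.000244262 c.
8.15578e-5 + 0.000244262 ≈ 0.00032582 c.

0.00032582 times the speed of light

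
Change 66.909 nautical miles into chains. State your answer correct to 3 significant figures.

1 nautical mile = 92.0624 chain.
So 66.909 × 92.0624 ≈ 6160 chain.

6160 chains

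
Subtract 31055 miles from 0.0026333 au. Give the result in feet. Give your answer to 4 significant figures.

0.0026333 au = 1.29244e+9 ft and 31055 mi = 1.63970e+8 ft.
1.29244e+9 − 1.63970e+8 ≈ 1.128e+9 ft.

1.128e+9 ft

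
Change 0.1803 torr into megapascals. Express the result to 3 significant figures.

1 torr = 0.000133322 MPa.
0.1803 × 0.000133322 ≈ 2.40e-5 MPa.

2.40e-5 MPa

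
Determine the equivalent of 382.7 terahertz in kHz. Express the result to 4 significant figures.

1 terahertz = 1.00000 × 10^9 kilohertz.
Thus 382.7 × 1.00000 × 10^9 ≈ 3.827 × 10^11 kHz.

3.827 × 10^11 kHz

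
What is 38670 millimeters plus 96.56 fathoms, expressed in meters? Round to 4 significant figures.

38670 mm = 38.6700 m and 96.56 fathom = 176.589 m.
38.6700 + 176.589 ≈ 215.3 m.

215.3 meters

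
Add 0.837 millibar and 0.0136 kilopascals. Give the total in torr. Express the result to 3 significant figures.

0.730 torr

0.837 mbar = 0.627802 torr and 0.0136 kPa = 0.102008 torr.
0.627802 + 0.102008 ≈ 0.730 torr.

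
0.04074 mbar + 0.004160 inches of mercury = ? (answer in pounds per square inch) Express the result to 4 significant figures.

0.04074 mbar = 0.000590884 psi and 0.004160 inHg = 0.00204320 psi.
0.000590884 + 0.00204320 ≈ 0.002634 psi.

0.002634 psi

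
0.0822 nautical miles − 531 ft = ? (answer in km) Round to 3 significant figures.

-0.00961 kilometers

0.0822 nmi = 0.1522344 km and 531 ft = 0.1618488 km.
0.1522344 − 0.1618488 ≈ -0.00961 km.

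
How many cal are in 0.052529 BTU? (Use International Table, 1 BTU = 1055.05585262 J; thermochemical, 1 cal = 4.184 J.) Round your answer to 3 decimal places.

13.246 cal

1 BTU = 252.164 cal.
0.052529 × 252.164 ≈ 13.246 cal.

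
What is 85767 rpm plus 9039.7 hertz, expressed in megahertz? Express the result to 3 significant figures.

0.0105 MHz

85767 rpm = 0.00142945 MHz and 9039.7 Hz = 0.00903970 MHz.
0.00142945 + 0.00903970 ≈ 0.0105 MHz.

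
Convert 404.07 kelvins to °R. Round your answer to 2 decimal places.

°R = K × 9/5.
Applying the formula gives 727.33 °R.

727.33 °R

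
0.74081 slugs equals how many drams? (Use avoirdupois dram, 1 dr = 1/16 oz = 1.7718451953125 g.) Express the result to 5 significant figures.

1 slug = 8236.56 drams.
Then 0.74081 × 8236.56 ≈ 6101.7 dr.

6101.7 dr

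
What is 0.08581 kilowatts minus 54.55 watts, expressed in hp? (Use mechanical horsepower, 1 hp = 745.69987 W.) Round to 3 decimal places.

0.042 hp

0.08581 kW = 0.115073 hp and 54.55 W = 0.0731528 hp.
0.115073 − 0.0731528 ≈ 0.042 hp.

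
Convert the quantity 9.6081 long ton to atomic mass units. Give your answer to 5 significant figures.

5.8790 × 10^30 u

1 long ton = 6.11878 × 10^29 u.
Then 9.6081 × 6.11878 × 10^29 ≈ 5.8790 × 10^30 u.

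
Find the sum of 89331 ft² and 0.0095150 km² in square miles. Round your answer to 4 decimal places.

0.0069 square miles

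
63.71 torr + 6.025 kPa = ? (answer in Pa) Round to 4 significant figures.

63.71 torr = 8493.97 Pa and 6.025 kPa = 6025.00 Pa.
8493.97 + 6025.00 ≈ 14520 Pa.

14520 pascals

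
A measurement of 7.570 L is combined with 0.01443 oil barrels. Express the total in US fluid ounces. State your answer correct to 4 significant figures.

7.570 L = 255.972 US fl oz and 0.01443 bbl = 77.5757 US fl oz.
255.972 + 77.5757 ≈ 333.5 US fl oz.

333.5 US fluid ounces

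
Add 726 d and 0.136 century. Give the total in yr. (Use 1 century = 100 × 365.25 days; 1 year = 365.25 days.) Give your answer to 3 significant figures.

726 d = 1.98768 yr and 0.136 century = 13.6000 yr.
1.98768 + 13.6000 ≈ 15.6 yr.

15.6 yr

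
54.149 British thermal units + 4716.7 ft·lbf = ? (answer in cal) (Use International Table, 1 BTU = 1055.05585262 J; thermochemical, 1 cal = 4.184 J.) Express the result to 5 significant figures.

54.149 BTU = 13654.5 cal and 4716.7 ft·lbf = 1528.44 cal.
13654.5 + 1528.44 ≈ 15183 cal.

15183 calories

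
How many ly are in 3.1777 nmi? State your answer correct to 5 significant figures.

6.2206 × 10^-13 ly

1 nmi = 1.95757 × 10^-13 light-years.
Then 3.1777 × 1.95757 × 10^-13 ≈ 6.2206 × 10^-13 ly.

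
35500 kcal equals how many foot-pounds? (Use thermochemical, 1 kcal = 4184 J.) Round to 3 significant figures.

1 kcal = 3085.96 ft·lbf.
Thus 35500 × 3085.96 ≈ 1.10 × 10^8 ft·lbf.

1.10 × 10^8 foot-pounds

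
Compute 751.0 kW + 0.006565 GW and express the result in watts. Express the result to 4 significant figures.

751.0 kW = 751000 W and 0.006565 GW = 6.56500 × 10^6 W.
751000 + 6.56500 × 10^6 ≈ 7.316 × 10^6 W.

7.316 × 10^6 W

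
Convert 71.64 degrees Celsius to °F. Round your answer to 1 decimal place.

°C = (°F − 32) × 5/9.
Applying the formula gives 161.0 °F.

161.0 °F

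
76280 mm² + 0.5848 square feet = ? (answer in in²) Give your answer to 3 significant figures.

76280 mm² = 118.234 in² and 0.5848 ft² = 84.2112 in².
118.234 + 84.2112 ≈ 202 in².

202 square inches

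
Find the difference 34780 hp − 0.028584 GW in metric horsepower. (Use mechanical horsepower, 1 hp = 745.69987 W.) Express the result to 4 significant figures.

34780 hp = 35262.4 PS and 0.028584 GW = 38863.4 PS.
35262.4 − 38863.4 ≈ -3601 PS.

-3601 metric horsepower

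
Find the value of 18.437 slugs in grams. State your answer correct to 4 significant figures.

269100 g

1 slug = 14593.9 g.
Thus 18.437 × 14593.9 ≈ 269100 g.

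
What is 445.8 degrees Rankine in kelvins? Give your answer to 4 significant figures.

247.7 kelvins

°R = K × 9/5.
Applying the formula gives 247.7 K.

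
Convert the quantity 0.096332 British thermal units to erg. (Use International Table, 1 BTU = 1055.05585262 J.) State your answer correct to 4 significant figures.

1 British thermal unit = 1.05506 × 10^10 ergs.
0.096332 × 1.05506 × 10^10 ≈ 1.016 × 10^9 erg.

1.016 × 10^9 erg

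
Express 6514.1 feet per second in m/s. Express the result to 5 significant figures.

1985.5 meters per second

1 foot per second = 0.304800 meters per second.
So 6514.1 × 0.304800 ≈ 1985.5 m/s.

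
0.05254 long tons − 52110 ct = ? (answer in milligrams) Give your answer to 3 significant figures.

4.30 × 10^7 mg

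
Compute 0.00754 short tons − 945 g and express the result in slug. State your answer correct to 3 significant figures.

0.00754 short ton = 0.468701 slug and 945 g = 0.0647531 slug.
0.468701 − 0.0647531 ≈ 0.404 slug.

0.404 slugs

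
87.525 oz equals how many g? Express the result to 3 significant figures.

1 ounce = 28.3495 grams.
Then 87.525 × 28.3495 ≈ 2480 g.

2480 g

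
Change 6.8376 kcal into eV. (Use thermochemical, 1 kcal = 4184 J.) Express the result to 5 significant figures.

1 kcal = 2.61145 × 10^22 electronvolts.
Thus 6.8376 × 2.61145 × 10^22 ≈ 1.7856 × 10^23 eV.

1.7856 × 10^23 eV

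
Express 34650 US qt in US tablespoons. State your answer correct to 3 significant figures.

2.22 × 10^6 US tablespoons

1 US quart = 64.0000 US tablespoons.
So 34650 × 64.0000 ≈ 2.22 × 10^6 US tbsp.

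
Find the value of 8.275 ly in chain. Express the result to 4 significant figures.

3.892 × 10^15 chains

1 light-year = 4.70290 × 10^14 chain.
8.275 × 4.70290 × 10^14 ≈ 3.892 × 10^15 chain.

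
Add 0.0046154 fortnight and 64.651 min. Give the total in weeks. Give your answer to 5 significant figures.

0.015645 weeks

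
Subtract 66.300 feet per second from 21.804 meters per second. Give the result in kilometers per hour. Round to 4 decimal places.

5.7447 km/h

21.804 m/s = 78.4944 km/h and 66.300 ft/s = 72.7497 km/h.
78.4944 − 72.7497 ≈ 5.7447 km/h.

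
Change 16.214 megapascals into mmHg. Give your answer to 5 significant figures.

121610 mmHg

1 MPa = 7500.616 millimeters of mercury.
16.214 × 7500.616 ≈ 121610 mmHg.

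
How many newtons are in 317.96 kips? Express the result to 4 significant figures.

1 kip = 4448.22 N.
Thus 317.96 × 4448.22 ≈ 1.414 × 10^6 N.

1.414 × 10^6 N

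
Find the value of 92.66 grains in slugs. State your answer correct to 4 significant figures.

1 grain = 4.44014e-6 slugs.
Thus 92.66 × 4.44014e-6 ≈ 0.0004114 slug.

0.0004114 slugs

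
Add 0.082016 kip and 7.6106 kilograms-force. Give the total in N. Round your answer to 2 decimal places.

439.46 N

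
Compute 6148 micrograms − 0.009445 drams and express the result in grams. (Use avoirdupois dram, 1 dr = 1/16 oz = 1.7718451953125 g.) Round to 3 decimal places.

-0.011 g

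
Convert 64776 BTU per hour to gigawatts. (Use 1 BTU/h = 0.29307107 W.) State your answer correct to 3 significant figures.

1 BTU/h = 2.93071e-10 GW.
So 64776 × 2.93071e-10 ≈ 1.90e-5 GW.

1.90e-5 GW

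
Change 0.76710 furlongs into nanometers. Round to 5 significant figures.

1 furlong = 2.01168 × 10^11 nm.
Then 0.76710 × 2.01168 × 10^11 ≈ 1.5432 × 10^11 nm.

1.5432 × 10^11 nanometers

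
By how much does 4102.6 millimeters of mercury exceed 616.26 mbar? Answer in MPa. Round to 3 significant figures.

4102.6 mmHg = 0.546968 MPa and 616.26 mbar = 0.0616260 MPa.
0.546968 − 0.0616260 ≈ 0.485 MPa.

0.485 megapascals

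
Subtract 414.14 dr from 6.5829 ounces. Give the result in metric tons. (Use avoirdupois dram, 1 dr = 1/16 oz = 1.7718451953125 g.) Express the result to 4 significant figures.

6.5829 oz = 0.000186622 t and 414.14 dr = 0.000733792 t.
0.000186622 − 0.000733792 ≈ -0.0005472 t.

-0.0005472 metric tons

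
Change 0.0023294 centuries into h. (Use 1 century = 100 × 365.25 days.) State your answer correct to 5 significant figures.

2042.0 h

1 century = 876600 h.
Then 0.0023294 × 876600 ≈ 2042.0 h.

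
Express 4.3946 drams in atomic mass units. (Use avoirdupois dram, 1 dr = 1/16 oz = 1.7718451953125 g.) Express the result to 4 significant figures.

4.689 × 10^24 u

1 dram = 1.06703 × 10^24 u.
So 4.3946 × 1.06703 × 10^24 ≈ 4.689 × 10^24 u.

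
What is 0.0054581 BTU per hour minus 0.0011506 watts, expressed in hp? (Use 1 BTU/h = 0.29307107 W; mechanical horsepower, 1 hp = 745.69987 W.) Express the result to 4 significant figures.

6.021e-7 horsepower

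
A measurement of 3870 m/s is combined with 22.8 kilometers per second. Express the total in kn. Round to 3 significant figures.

51800 kn

3870 m/s = 7522.68 kn and 22.8 km/s = 44319.7 kn.
7522.68 + 44319.7 ≈ 51800 kn.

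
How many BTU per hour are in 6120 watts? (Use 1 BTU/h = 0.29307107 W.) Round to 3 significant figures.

20900 BTU per hour

1 watt = 3.41214 BTU/h.
Thus 6120 × 3.41214 ≈ 20900 BTU/h.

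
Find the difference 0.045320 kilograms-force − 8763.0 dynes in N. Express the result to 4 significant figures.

0.3568 newtons

0.045320 kgf = 0.444437 N and 8763.0 dyn = 0.0876300 N.
0.444437 − 0.0876300 ≈ 0.3568 N.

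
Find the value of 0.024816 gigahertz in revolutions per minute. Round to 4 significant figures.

1.489 × 10^9 rpm

1 GHz = 6.00000 × 10^10 rpm.
So 0.024816 × 6.00000 × 10^10 ≈ 1.489 × 10^9 rpm.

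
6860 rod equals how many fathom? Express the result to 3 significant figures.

18900 fathoms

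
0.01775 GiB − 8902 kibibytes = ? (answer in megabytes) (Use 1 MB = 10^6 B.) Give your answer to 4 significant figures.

0.01775 GiB = 19.0589 MB and 8902 KiB = 9.11565 MB.
19.0589 − 9.11565 ≈ 9.943 MB.

9.943 megabytes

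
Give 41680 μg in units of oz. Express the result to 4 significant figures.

1 μg = 3.52740 × 10^-8 ounces.
So 41680 × 3.52740 × 10^-8 ≈ 0.001470 oz.

0.001470 oz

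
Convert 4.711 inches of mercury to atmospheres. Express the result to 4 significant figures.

1 inch of mercury = 0.0334211 atmospheres.
4.711 × 0.0334211 ≈ 0.1574 atm.

0.1574 atm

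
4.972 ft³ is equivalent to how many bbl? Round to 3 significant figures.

0.886 oil barrels

1 cubic foot = 0.178108 bbl.
Thus 4.972 × 0.178108 ≈ 0.886 bbl.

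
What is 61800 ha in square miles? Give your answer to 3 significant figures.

239 mi²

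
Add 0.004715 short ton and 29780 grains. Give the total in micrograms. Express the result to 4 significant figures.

6.207 × 10^9 μg

0.004715 short ton = 4.27738 × 10^9 μg and 29780 gr = 1.92971 × 10^9 μg.
4.27738 × 10^9 + 1.92971 × 10^9 ≈ 6.207 × 10^9 μg.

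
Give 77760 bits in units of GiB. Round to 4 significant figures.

1 bit = 1.16415 × 10^-10 gibibytes.
So 77760 × 1.16415 × 10^-10 ≈ 9.052 × 10^-6 GiB.

9.052 × 10^-6 gibibytes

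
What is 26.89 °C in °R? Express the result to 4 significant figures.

540.1 °R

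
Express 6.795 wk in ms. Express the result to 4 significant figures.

4.110 × 10^9 ms

1 wk = 6.04800 × 10^8 milliseconds.
6.795 × 6.04800 × 10^8 ≈ 4.110 × 10^9 ms.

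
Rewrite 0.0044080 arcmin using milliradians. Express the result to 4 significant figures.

1 arcmin = 0.290888 milliradians.
So 0.0044080 × 0.290888 ≈ 0.001282 mrad.

0.001282 milliradians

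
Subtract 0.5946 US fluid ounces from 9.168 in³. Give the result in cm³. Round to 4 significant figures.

132.7 cm³

9.168 in³ = 150.237 cm³ and 0.5946 US fl oz = 17.5844 cm³.
150.237 − 17.5844 ≈ 132.7 cm³.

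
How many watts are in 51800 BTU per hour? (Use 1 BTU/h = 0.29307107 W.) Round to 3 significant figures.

1 BTU per hour = 0.293071 W.
Then 51800 × 0.293071 ≈ 15200 W.

15200 W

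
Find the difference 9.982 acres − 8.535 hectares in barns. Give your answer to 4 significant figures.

-4.495e+32 barn

9.982 acre = 4.03957e+32 barn and 8.535 ha = 8.53500e+32 barn.
4.03957e+32 − 8.53500e+32 ≈ -4.495e+32 barn.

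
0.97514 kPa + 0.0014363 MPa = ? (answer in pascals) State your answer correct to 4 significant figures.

2411 Pa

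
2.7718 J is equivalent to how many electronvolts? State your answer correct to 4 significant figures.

1 joule = 6.24151e+18 eV.
Then 2.7718 × 6.24151e+18 ≈ 1.730e+19 eV.

1.730e+19 eV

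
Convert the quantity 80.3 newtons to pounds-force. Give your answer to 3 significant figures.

18.1 pounds-force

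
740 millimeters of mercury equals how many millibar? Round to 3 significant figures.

1 millimeter of mercury = 1.33322 mbar.
Thus 740 × 1.33322 ≈ 987 mbar.

987 mbar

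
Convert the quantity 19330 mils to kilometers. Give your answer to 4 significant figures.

1 mil = 2.54000e-8 kilometers.
Thus 19330 × 2.54000e-8 ≈ 0.0004910 km.

0.0004910 km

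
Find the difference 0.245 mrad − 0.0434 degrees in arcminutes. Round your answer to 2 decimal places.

-1.76 arcmin

0.245 mrad = 0.842248 arcmin and 0.0434 ° = 2.60400 arcmin.
0.842248 − 2.60400 ≈ -1.76 arcmin.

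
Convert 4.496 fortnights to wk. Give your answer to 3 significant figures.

1 fortnight = 2.00000 weeks.
Then 4.496 × 2.00000 ≈ 8.99 wk.

8.99 wk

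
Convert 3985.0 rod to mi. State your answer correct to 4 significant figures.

1 rod = 0.00312500 mi.
Then 3985.0 × 0.00312500 ≈ 12.45 mi.

12.45 mi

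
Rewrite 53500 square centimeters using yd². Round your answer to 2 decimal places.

6.40 square yards

1 square centimeter = 0.000119599 yd².
Thus 53500 × 0.000119599 ≈ 6.40 yd².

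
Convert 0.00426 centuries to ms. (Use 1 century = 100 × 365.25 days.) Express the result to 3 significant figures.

1.34e+10 milliseconds

1 century = 3.15576e+12 ms.
Thus 0.00426 × 3.15576e+12 ≈ 1.34e+10 ms.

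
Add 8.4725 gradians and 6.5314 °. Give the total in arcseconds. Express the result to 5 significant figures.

50964 arcseconds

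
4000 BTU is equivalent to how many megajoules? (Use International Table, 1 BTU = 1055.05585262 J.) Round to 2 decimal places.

1 British thermal unit = 0.00105506 MJ.
4000 × 0.00105506 ≈ 4.22 MJ.

4.22 megajoules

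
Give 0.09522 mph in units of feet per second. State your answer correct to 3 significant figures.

0.140 feet per second

1 mph = 1.46667 feet per second.
0.09522 × 1.46667 ≈ 0.140 ft/s.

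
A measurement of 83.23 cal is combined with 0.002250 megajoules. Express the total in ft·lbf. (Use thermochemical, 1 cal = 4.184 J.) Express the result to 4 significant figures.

1916 foot-pounds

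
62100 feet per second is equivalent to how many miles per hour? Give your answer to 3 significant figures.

1 ft/s = 0.681818 mph.
Thus 62100 × 0.681818 ≈ 42300 mph.

42300 miles per hour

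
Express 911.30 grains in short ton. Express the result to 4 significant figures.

6.509 × 10^-5 short ton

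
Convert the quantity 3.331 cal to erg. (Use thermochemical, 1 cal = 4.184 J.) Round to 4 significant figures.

1.394e+8 erg

1 cal = 4.18400e+7 erg.
Then 3.331 × 4.18400e+7 ≈ 1.394e+8 erg.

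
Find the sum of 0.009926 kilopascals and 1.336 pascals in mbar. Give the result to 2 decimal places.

0.11 mbar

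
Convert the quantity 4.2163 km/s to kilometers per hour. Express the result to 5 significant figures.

1 kilometer per second = 3600.00 km/h.
4.2163 × 3600.00 ≈ 15179 km/h.

15179 km/h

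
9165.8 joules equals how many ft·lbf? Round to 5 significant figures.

1 J = 0.737562 ft·lbf.
So 9165.8 × 0.737562 ≈ 6760.3 ft·lbf.

6760.3 ft·lbf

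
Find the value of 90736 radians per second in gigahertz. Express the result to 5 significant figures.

1.4441 × 10^-5 GHz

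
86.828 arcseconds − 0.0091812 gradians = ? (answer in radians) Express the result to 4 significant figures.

86.828 arcsec = 0.000420954 rad and 0.0091812 grad = 0.000144218 rad.
0.000420954 − 0.000144218 ≈ 0.0002767 rad.

0.0002767 rad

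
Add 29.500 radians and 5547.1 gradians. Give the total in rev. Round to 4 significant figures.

18.56 rev

29.500 rad = 4.695071 rev and 5547.1 grad = 13.86775 rev.
4.695071 + 13.86775 ≈ 18.56 rev.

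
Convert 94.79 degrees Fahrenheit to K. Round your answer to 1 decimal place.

308.0 kelvins

K = (°F + 459.67) × 5/9.
Applying the formula gives 308.0 K.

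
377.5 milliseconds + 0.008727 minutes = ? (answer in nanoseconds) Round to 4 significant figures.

9.011e+8 nanoseconds

377.5 ms = 3.77500e+8 ns and 0.008727 min = 5.23620e+8 ns.
3.77500e+8 + 5.23620e+8 ≈ 9.011e+8 ns.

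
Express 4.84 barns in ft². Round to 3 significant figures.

5.21 × 10^-27 square feet

1 barn = 1.07639 × 10^-27 ft².
Then 4.84 × 1.07639 × 10^-27 ≈ 5.21 × 10^-27 ft².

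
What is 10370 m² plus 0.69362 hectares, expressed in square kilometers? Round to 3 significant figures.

0.0173 square kilometers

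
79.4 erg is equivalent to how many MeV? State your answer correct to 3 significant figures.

1 erg = 624151 megaelectronvolts.
Then 79.4 × 624151 ≈ 4.96 × 10^7 MeV.

4.96 × 10^7 megaelectronvolts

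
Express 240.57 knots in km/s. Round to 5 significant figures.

0.12376 km/s

1 kn = 0.000514444 km/s.
Then 240.57 × 0.000514444 ≈ 0.12376 km/s.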